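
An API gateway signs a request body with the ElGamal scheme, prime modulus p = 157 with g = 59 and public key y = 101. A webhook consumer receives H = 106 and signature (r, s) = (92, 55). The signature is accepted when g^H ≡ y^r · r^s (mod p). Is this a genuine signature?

forged

Left side g^H mod p:
Squares mod 157: 59^1≡59, 59^2≡27, 59^4≡101, 59^8≡153, 59^16≡16, 59^32≡99, 59^64≡67
106 = 64 + 32 + 8 + 2, so 59^106 ≡ 67·99·153·27 ≡ 27 (mod 157)
Right side y^r · r^s mod p:
Squares mod 157: 101^1≡101, 101^2≡153, 101^4≡16, 101^8≡99, 101^16≡67, 101^32≡93, 101^64≡14
92 = 64 + 16 + 8 + 4, so 101^92 ≡ 14·67·99·16 ≡ 101 (mod 157)
Squares mod 157: 92^1≡92, 92^2≡143, 92^4≡39, 92^8≡108, 92^16≡46, 92^32≡75
55 = 32 + 16 + 4 + 2 + 1, so 92^55 ≡ 75·46·39·143·92 ≡ 125 (mod 157)
101·125 = 12625 ≡ 65 (mod 157)
27 ≠ 65, so verification fails.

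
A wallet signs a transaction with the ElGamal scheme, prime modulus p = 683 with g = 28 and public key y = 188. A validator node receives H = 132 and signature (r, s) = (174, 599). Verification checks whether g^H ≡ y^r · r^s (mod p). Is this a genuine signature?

Left side g^H mod p:
28^2 = 784 ≡ 101
28^4 ≡ 101^2 = 10201 ≡ 639
28^8 ≡ 639^2 = 408321 ≡ 570
28^16 ≡ 570^2 = 324900 ≡ 475
28^32 ≡ 475^2 = 225625 ≡ 235
28^64 ≡ 235^2 = 55225 ≡ 585
28^128 ≡ 585^2 = 342225 ≡ 42
132 = 128 + 4, so 28^132 ≡ 42·639 ≡ 201 (mod 683)
Right side y^r · r^s mod p:
188^2 = 35344 ≡ 511
188^4 ≡ 511^2 = 261121 ≡ 215
188^8 ≡ 215^2 = 46225 ≡ 464
188^16 ≡ 464^2 = 215296 ≡ 151
188^32 ≡ 151^2 = 22801 ≡ 262
188^64 ≡ 262^2 = 68644 ≡ 344
188^128 ≡ 344^2 = 118336 ≡ 177
174 = 128 + 32 + 8 + 4 + 2, so 188^174 ≡ 177·262·464·215·511 ≡ 260 (mod 683)
174^2 = 30276 ≡ 224
174^4 ≡ 224^2 = 50176 ≡ 317
174^8 ≡ 317^2 = 100489 ≡ 88
174^16 ≡ 88^2 = 7744 ≡ 231
174^32 ≡ 231^2 = 53361 ≡ 87
174^64 ≡ 87^2 = 7569 ≡ 56
174^128 ≡ 56^2 = 3136 ≡ 404
174^256 ≡ 404^2 = 163216 ≡ 662
174^512 ≡ 662^2 = 438244 ≡ 441
599 = 512 + 64 + 16 + 4 + 2 + 1, so 174^599 ≡ 441·56·231·317·224·174 ≡ 606 (mod 683)
260·606 = 157560 ≡ 470 (mod 683)
201 ≠ 470, so verification fails.

forged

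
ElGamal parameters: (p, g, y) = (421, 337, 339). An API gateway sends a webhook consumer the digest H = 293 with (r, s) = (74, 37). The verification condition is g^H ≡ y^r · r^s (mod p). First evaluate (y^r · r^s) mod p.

201

339^2 = 114921 ≡ 409
339^4 ≡ 409^2 = 167281 ≡ 144
339^8 ≡ 144^2 = 20736 ≡ 107
339^16 ≡ 107^2 = 11449 ≡ 82
339^32 ≡ 82^2 = 6724 ≡ 409
339^64 ≡ 409^2 = 167281 ≡ 144
74 = 64 + 8 + 2, so 339^74 ≡ 144·107·409 ≡ 344 (mod 421)
74^2 = 5476 ≡ 3
74^4 ≡ 3^2 = 9
74^8 ≡ 9^2 = 81
74^16 ≡ 81^2 = 6561 ≡ 246
74^32 ≡ 246^2 = 60516 ≡ 313
37 = 32 + 4 + 1, so 74^37 ≡ 313·9·74 ≡ 63 (mod 421)
y^r · r^s ≡ 344·63 = 21672 ≡ 201 (mod 421)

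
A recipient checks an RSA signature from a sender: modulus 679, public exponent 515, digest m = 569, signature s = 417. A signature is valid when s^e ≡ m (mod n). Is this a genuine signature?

forged

s^2 ≡ 417^2 = 173889 ≡ 65
s^4 ≡ 65^2 = 4225 ≡ 151
s^8 ≡ 151^2 = 22801 ≡ 394
s^16 ≡ 394^2 = 155236 ≡ 424
s^32 ≡ 424^2 = 179776 ≡ 520
s^64 ≡ 520^2 = 270400 ≡ 158
s^128 ≡ 158^2 = 24964 ≡ 520
s^256 ≡ 520^2 = 270400 ≡ 158
s^512 ≡ 158^2 = 24964 ≡ 520
515 = 512 + 2 + 1, so s^515 ≡ 520·65·417 ≡ 597 (mod 679)
s^515 mod 679 = 597, but m = 569.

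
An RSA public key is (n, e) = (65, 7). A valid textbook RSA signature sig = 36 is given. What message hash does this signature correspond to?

sig^2 ≡ 36^2 = 1296 ≡ 61
sig^4 ≡ 61^2 = 3721 ≡ 16
7 = 4 + 2 + 1, so sig^7 ≡ 16·61·36 ≡ 36 (mod 65)

36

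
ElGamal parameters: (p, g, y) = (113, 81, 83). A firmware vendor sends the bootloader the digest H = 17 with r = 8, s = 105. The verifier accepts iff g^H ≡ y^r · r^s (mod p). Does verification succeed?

passes

Left side g^H mod p:
81^2 = 6561 ≡ 7
81^4 ≡ 7^2 = 49
81^8 ≡ 49^2 = 2401 ≡ 28
81^16 ≡ 28^2 = 784 ≡ 106
17 = 16 + 1, so 81^17 ≡ 106·81 ≡ 111 (mod 113)
Right side y^r · r^s mod p:
83^2 = 6889 ≡ 109
83^4 ≡ 109^2 = 11881 ≡ 16
83^8 ≡ 16^2 = 256 ≡ 30
8^2 = 64
8^4 ≡ 64^2 = 4096 ≡ 28
8^8 ≡ 28^2 = 784 ≡ 106
8^16 ≡ 106^2 = 11236 ≡ 49
8^32 ≡ 49^2 = 2401 ≡ 28
8^64 ≡ 28^2 = 784 ≡ 106
105 = 64 + 32 + 8 + 1, so 8^105 ≡ 106·28·106·8 ≡ 15 (mod 113)
30·15 = 450 ≡ 111 (mod 113)
111 ≡ 111 (mod 113), so the signature is genuine.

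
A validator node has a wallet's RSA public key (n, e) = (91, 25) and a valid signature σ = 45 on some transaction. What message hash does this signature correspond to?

σ^2 ≡ 45^2 = 2025 ≡ 23
σ^4 ≡ 23^2 = 529 ≡ 74
σ^8 ≡ 74^2 = 5476 ≡ 16
σ^16 ≡ 16^2 = 256 ≡ 74
25 = 16 + 8 + 1, so σ^25 ≡ 74·16·45 ≡ 45 (mod 91)

45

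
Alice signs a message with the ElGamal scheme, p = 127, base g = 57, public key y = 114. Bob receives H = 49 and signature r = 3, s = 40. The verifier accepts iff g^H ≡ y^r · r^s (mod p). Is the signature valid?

valid

Left side g^H mod p:
57^49 mod 127 = 28
Right side y^r · r^s mod p:
114^3 mod 127 = 89
3^40 mod 127 = 26
89·26 = 2314 ≡ 28 (mod 127)
28 ≡ 28 (mod 127), so the signature is genuine.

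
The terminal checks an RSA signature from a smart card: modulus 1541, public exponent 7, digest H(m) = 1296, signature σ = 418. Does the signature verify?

σ^2 ≡ 418^2 = 174724 ≡ 591
σ^4 ≡ 591^2 = 349281 ≡ 1015
7 = 4 + 2 + 1, so σ^7 ≡ 1015·591·418 ≡ 1296 (mod 1541)
σ^7 mod 1541 = 1296 matches H(m).

verifies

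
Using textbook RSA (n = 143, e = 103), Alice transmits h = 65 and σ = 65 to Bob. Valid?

yes

σ^2 ≡ 65^2 = 4225 ≡ 78
σ^4 ≡ 78^2 = 6084 ≡ 78
σ^8 ≡ 78^2 = 6084 ≡ 78
σ^16 ≡ 78^2 = 6084 ≡ 78
σ^32 ≡ 78^2 = 6084 ≡ 78
σ^64 ≡ 78^2 = 6084 ≡ 78
103 = 64 + 32 + 4 + 2 + 1, so σ^103 ≡ 78·78·78·78·65 ≡ 65 (mod 143)
Since 65 equals the digest 65, verification succeeds.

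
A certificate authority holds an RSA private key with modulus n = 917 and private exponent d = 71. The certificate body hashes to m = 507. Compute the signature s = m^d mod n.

33

m^2 ≡ 507^2 = 257049 ≡ 289
m^4 ≡ 289^2 = 83521 ≡ 74
m^8 ≡ 74^2 = 5476 ≡ 891
m^16 ≡ 891^2 = 793881 ≡ 676
m^32 ≡ 676^2 = 456976 ≡ 310
m^64 ≡ 310^2 = 96100 ≡ 732
71 = 64 + 4 + 2 + 1, so m^71 ≡ 732·74·289·507 ≡ 33 (mod 917)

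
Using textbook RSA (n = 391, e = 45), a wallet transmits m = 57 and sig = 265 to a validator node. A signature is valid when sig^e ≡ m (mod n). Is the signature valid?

Squares mod 391: sig^1≡265, sig^2≡236, sig^4≡174, sig^8≡169, sig^16≡18, sig^32≡324
45 = 32 + 8 + 4 + 1, so sig^45 ≡ 324·169·174·265 ≡ 334 (mod 391)
sig^45 mod 391 = 334, but m = 57.

invalid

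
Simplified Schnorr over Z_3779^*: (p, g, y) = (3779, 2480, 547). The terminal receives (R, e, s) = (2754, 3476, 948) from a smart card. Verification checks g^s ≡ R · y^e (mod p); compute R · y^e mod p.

Squares mod 3779: 547^1≡547, 547^2≡668, 547^4≡302, 547^8≡508, 547^16≡1092, 547^32≡2079, 547^64≡2844, 547^128≡1276, 547^256≡3206, 547^512≡3335, 547^1024≡628, 547^2048≡1368
3476 = 2048 + 1024 + 256 + 128 + 16 + 4, so 547^3476 ≡ 1368·628·3206·1276·1092·302 ≡ 1261 (mod 3779)
R · y^e ≡ 2754·1261 = 3472794 ≡ 3672 (mod 3779)

3672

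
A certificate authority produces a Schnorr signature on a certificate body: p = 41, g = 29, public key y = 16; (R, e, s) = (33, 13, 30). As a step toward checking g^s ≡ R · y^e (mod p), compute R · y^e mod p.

Squares mod 41: 16^1≡16, 16^2≡10, 16^4≡18, 16^8≡37
13 = 8 + 4 + 1, so 16^13 ≡ 37·18·16 ≡ 37 (mod 41)
R · y^e ≡ 33·37 = 1221 ≡ 32 (mod 41)

32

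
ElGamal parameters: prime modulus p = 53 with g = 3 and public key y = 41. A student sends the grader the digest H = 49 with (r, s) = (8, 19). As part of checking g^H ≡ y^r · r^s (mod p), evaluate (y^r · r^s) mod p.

2

41^2 = 1681 ≡ 38
41^4 ≡ 38^2 = 1444 ≡ 13
41^8 ≡ 13^2 = 169 ≡ 10
8^2 = 64 ≡ 11
8^4 ≡ 11^2 = 121 ≡ 15
8^8 ≡ 15^2 = 225 ≡ 13
8^16 ≡ 13^2 = 169 ≡ 10
19 = 16 + 2 + 1, so 8^19 ≡ 10·11·8 ≡ 32 (mod 53)
y^r · r^s ≡ 10·32 = 320 ≡ 2 (mod 53)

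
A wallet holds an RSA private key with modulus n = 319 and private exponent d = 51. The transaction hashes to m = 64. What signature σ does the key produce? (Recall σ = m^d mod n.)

m^51 mod 319 = 196

196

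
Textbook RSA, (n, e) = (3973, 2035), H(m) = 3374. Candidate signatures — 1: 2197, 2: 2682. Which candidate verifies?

Candidate 1: 2197^2 = 4826809 ≡ 3587; 2197^4 ≡ 3587^2 = 12866569 ≡ 1995; 2197^8 ≡ 1995^2 = 3980025 ≡ 3052; 2197^16 ≡ 3052^2 = 9314704 ≡ 1992; 2197^32 ≡ 1992^2 = 3968064 ≡ 3010; 2197^64 ≡ 3010^2 = 9060100 ≡ 1660; 2197^128 ≡ 1660^2 = 2755600 ≡ 2311; 2197^256 ≡ 2311^2 = 5340721 ≡ 1009; 2197^512 ≡ 1009^2 = 1018081 ≡ 993; 2197^1024 ≡ 993^2 = 986049 ≡ 745; 2035 = 1024 + 512 + 256 + 128 + 64 + 32 + 16 + 2 + 1, so 2197^2035 ≡ 745·993·1009·2311·1660·3010·1992·3587·2197 ≡ 216 (mod 3973)
Candidate 2: 2682^2 = 7193124 ≡ 1994; 2682^4 ≡ 1994^2 = 3976036 ≡ 3036; 2682^8 ≡ 3036^2 = 9217296 ≡ 3909; 2682^16 ≡ 3909^2 = 15280281 ≡ 123; 2682^32 ≡ 123^2 = 15129 ≡ 3210; 2682^64 ≡ 3210^2 = 10304100 ≡ 2111; 2682^128 ≡ 2111^2 = 4456321 ≡ 2588; 2682^256 ≡ 2588^2 = 6697744 ≡ 3239; 2682^512 ≡ 3239^2 = 10491121 ≡ 2401; 2682^1024 ≡ 2401^2 = 5764801 ≡ 3951; 2035 = 1024 + 512 + 256 + 128 + 64 + 32 + 16 + 2 + 1, so 2682^2035 ≡ 3951·2401·3239·2588·2111·3210·123·1994·2682 ≡ 3374 (mod 3973)
  → matches H(m) = 3374

2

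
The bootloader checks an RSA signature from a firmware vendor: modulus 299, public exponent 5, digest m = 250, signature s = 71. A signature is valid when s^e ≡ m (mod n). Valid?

no

s^2 ≡ 71^2 = 5041 ≡ 257
s^4 ≡ 257^2 = 66049 ≡ 269
5 = 4 + 1, so s^5 ≡ 269·71 ≡ 262 (mod 299)
262 ≠ 250, so verification fails.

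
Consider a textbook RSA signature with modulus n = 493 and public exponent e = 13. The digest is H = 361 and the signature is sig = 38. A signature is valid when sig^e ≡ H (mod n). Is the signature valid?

sig^2 ≡ 38^2 = 1444 ≡ 458
sig^4 ≡ 458^2 = 209764 ≡ 239
sig^8 ≡ 239^2 = 57121 ≡ 426
13 = 8 + 4 + 1, so sig^13 ≡ 426·239·38 ≡ 361 (mod 493)
361 = H, so the signature checks out.

valid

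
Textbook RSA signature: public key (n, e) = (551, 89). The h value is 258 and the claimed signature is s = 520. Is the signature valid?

Squares mod 551: s^1≡520, s^2≡410, s^4≡45, s^8≡372, s^16≡83, s^32≡277, s^64≡140
89 = 64 + 16 + 8 + 1, so s^89 ≡ 140·83·372·520 ≡ 258 (mod 551)
258 = h, so the signature checks out.

valid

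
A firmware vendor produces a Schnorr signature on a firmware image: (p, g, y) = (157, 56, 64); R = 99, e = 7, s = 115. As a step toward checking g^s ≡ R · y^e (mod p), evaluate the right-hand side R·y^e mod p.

64^2 = 4096 ≡ 14
64^4 ≡ 14^2 = 196 ≡ 39
7 = 4 + 2 + 1, so 64^7 ≡ 39·14·64 ≡ 90 (mod 157)
R · y^e ≡ 99·90 = 8910 ≡ 118 (mod 157)

118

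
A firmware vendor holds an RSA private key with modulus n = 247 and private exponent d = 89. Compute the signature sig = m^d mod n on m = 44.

187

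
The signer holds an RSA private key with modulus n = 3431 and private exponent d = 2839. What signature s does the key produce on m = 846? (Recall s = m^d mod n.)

Squares mod 3431: m^1≡846, m^2≡2068, m^4≡1598, m^8≡940, m^16≡1833, m^32≡940, m^64≡1833, m^128≡940, m^256≡1833, m^512≡940, m^1024≡1833, m^2048≡940
2839 = 2048 + 512 + 256 + 16 + 4 + 2 + 1, so m^2839 ≡ 940·940·1833·1833·1598·2068·846 ≡ 2256 (mod 3431)

2256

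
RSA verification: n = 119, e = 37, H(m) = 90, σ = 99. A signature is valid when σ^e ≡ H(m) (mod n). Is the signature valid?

Squares mod 119: σ^1≡99, σ^2≡43, σ^4≡64, σ^8≡50, σ^16≡1, σ^32≡1
37 = 32 + 4 + 1, so σ^37 ≡ 1·64·99 ≡ 29 (mod 119)
The recovered value 29 does not match the digest 90.

invalid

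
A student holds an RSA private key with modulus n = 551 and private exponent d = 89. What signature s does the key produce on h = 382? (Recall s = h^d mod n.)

428

h^2 ≡ 382^2 = 145924 ≡ 460
h^4 ≡ 460^2 = 211600 ≡ 16
h^8 ≡ 16^2 = 256
h^16 ≡ 256^2 = 65536 ≡ 518
h^32 ≡ 518^2 = 268324 ≡ 538
h^64 ≡ 538^2 = 289444 ≡ 169
89 = 64 + 16 + 8 + 1, so h^89 ≡ 169·518·256·382 ≡ 428 (mod 551)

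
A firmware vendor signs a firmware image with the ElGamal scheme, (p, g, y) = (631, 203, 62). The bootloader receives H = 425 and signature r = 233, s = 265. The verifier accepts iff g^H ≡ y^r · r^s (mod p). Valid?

Left side g^H mod p:
203^2 = 41209 ≡ 194
203^4 ≡ 194^2 = 37636 ≡ 407
203^8 ≡ 407^2 = 165649 ≡ 327
203^16 ≡ 327^2 = 106929 ≡ 290
203^32 ≡ 290^2 = 84100 ≡ 177
203^64 ≡ 177^2 = 31329 ≡ 410
203^128 ≡ 410^2 = 168100 ≡ 254
203^256 ≡ 254^2 = 64516 ≡ 154
425 = 256 + 128 + 32 + 8 + 1, so 203^425 ≡ 154·254·177·327·203 ≡ 591 (mod 631)
Right side y^r · r^s mod p:
62^2 = 3844 ≡ 58
62^4 ≡ 58^2 = 3364 ≡ 209
62^8 ≡ 209^2 = 43681 ≡ 142
62^16 ≡ 142^2 = 20164 ≡ 603
62^32 ≡ 603^2 = 363609 ≡ 153
62^64 ≡ 153^2 = 23409 ≡ 62
62^128 ≡ 62^2 = 3844 ≡ 58
233 = 128 + 64 + 32 + 8 + 1, so 62^233 ≡ 58·62·153·142·62 ≡ 58 (mod 631)
233^2 = 54289 ≡ 23
233^4 ≡ 23^2 = 529
233^8 ≡ 529^2 = 279841 ≡ 308
233^16 ≡ 308^2 = 94864 ≡ 214
233^32 ≡ 214^2 = 45796 ≡ 364
233^64 ≡ 364^2 = 132496 ≡ 617
233^128 ≡ 617^2 = 380689 ≡ 196
233^256 ≡ 196^2 = 38416 ≡ 556
265 = 256 + 8 + 1, so 233^265 ≡ 556·308·233 ≡ 130 (mod 631)
58·130 = 7540 ≡ 599 (mod 631)
591 ≠ 599, so verification fails.

no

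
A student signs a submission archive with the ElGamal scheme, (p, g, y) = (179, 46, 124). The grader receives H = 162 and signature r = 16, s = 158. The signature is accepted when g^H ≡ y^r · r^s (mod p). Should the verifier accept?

Left side g^H mod p:
46^2 = 2116 ≡ 147
46^4 ≡ 147^2 = 21609 ≡ 129
46^8 ≡ 129^2 = 16641 ≡ 173
46^16 ≡ 173^2 = 29929 ≡ 36
46^32 ≡ 36^2 = 1296 ≡ 43
46^64 ≡ 43^2 = 1849 ≡ 59
46^128 ≡ 59^2 = 3481 ≡ 80
162 = 128 + 32 + 2, so 46^162 ≡ 80·43·147 ≡ 5 (mod 179)
Right side y^r · r^s mod p:
124^2 = 15376 ≡ 161
124^4 ≡ 161^2 = 25921 ≡ 145
124^8 ≡ 145^2 = 21025 ≡ 82
124^16 ≡ 82^2 = 6724 ≡ 101
16^2 = 256 ≡ 77
16^4 ≡ 77^2 = 5929 ≡ 22
16^8 ≡ 22^2 = 484 ≡ 126
16^16 ≡ 126^2 = 15876 ≡ 124
16^32 ≡ 124^2 = 15376 ≡ 161
16^64 ≡ 161^2 = 25921 ≡ 145
16^128 ≡ 145^2 = 21025 ≡ 82
158 = 128 + 16 + 8 + 4 + 2, so 16^158 ≡ 82·124·126·22·77 ≡ 25 (mod 179)
101·25 = 2525 ≡ 19 (mod 179)
5 ≠ 19, so verification fails.

reject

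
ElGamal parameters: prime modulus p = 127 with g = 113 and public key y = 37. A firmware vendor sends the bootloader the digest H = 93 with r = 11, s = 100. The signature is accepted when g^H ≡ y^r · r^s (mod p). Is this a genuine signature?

genuine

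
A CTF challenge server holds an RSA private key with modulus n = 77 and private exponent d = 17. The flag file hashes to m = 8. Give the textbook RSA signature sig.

m^2 ≡ 8^2 = 64
m^4 ≡ 64^2 = 4096 ≡ 15
m^8 ≡ 15^2 = 225 ≡ 71
m^16 ≡ 71^2 = 5041 ≡ 36
17 = 16 + 1, so m^17 ≡ 36·8 ≡ 57 (mod 77)

57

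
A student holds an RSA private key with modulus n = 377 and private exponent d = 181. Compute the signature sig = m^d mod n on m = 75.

75

Squares mod 377: m^1≡75, m^2≡347, m^4≡146, m^8≡204, m^16≡146, m^32≡204, m^64≡146, m^128≡204
181 = 128 + 32 + 16 + 4 + 1, so m^181 ≡ 204·204·146·146·75 ≡ 75 (mod 377)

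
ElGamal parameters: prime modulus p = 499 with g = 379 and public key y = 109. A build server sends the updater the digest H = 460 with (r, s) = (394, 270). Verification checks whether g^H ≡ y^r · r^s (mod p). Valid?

Left side g^H mod p:
379^2 = 143641 ≡ 428
379^4 ≡ 428^2 = 183184 ≡ 51
379^8 ≡ 51^2 = 2601 ≡ 106
379^16 ≡ 106^2 = 11236 ≡ 258
379^32 ≡ 258^2 = 66564 ≡ 197
379^64 ≡ 197^2 = 38809 ≡ 386
379^128 ≡ 386^2 = 148996 ≡ 294
379^256 ≡ 294^2 = 86436 ≡ 109
460 = 256 + 128 + 64 + 8 + 4, so 379^460 ≡ 109·294·386·106·51 ≡ 257 (mod 499)
Right side y^r · r^s mod p:
109^2 = 11881 ≡ 404
109^4 ≡ 404^2 = 163216 ≡ 43
109^8 ≡ 43^2 = 1849 ≡ 352
109^16 ≡ 352^2 = 123904 ≡ 152
109^32 ≡ 152^2 = 23104 ≡ 150
109^64 ≡ 150^2 = 22500 ≡ 45
109^128 ≡ 45^2 = 2025 ≡ 29
109^256 ≡ 29^2 = 841 ≡ 342
394 = 256 + 128 + 8 + 2, so 109^394 ≡ 342·29·352·404 ≡ 434 (mod 499)
394^2 = 155236 ≡ 47
394^4 ≡ 47^2 = 2209 ≡ 213
394^8 ≡ 213^2 = 45369 ≡ 459
394^16 ≡ 459^2 = 210681 ≡ 103
394^32 ≡ 103^2 = 10609 ≡ 130
394^64 ≡ 130^2 = 16900 ≡ 433
394^128 ≡ 433^2 = 187489 ≡ 364
394^256 ≡ 364^2 = 132496 ≡ 261
270 = 256 + 8 + 4 + 2, so 394^270 ≡ 261·459·213·47 ≡ 211 (mod 499)
434·211 = 91574 ≡ 257 (mod 499)
257 ≡ 257 (mod 499), so the signature is genuine.

yes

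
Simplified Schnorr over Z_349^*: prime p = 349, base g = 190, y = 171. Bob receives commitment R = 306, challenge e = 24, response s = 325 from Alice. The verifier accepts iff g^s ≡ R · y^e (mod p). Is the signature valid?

g^s mod p:
190^325 mod 349 = 195
R · y^e mod p:
171^24 mod 349 = 304
306·304 = 93024 ≡ 190 (mod 349)
195 ≠ 190; the check fails.

invalid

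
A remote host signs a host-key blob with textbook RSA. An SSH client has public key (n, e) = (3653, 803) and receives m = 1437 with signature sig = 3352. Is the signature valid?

invalid

sig^803 mod 3653 = 3100
The recovered value 3100 does not match the digest 1437.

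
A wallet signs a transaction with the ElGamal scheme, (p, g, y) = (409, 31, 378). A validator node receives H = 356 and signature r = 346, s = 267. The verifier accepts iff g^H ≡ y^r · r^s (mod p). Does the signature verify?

does not verify

Left side g^H mod p:
Squares mod 409: 31^1≡31, 31^2≡143, 31^4≡408, 31^8≡1, 31^16≡1, 31^32≡1, 31^64≡1, 31^128≡1, 31^256≡1
356 = 256 + 64 + 32 + 4, so 31^356 ≡ 1·1·1·408 ≡ 408 (mod 409)
Right side y^r · r^s mod p:
Squares mod 409: 378^1≡378, 378^2≡143, 378^4≡408, 378^8≡1, 378^16≡1, 378^32≡1, 378^64≡1, 378^128≡1, 378^256≡1
346 = 256 + 64 + 16 + 8 + 2, so 378^346 ≡ 1·1·1·1·143 ≡ 143 (mod 409)
Squares mod 409: 346^1≡346, 346^2≡288, 346^4≡326, 346^8≡345, 346^16≡6, 346^32≡36, 346^64≡69, 346^128≡262, 346^256≡341
267 = 256 + 8 + 2 + 1, so 346^267 ≡ 341·345·288·346 ≡ 79 (mod 409)
143·79 = 11297 ≡ 254 (mod 409)
408 ≠ 254, so verification fails.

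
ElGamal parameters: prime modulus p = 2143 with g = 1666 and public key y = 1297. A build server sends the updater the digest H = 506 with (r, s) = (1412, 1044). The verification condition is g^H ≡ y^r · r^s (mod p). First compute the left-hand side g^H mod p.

1666^2 = 2775556 ≡ 371
1666^4 ≡ 371^2 = 137641 ≡ 489
1666^8 ≡ 489^2 = 239121 ≡ 1248
1666^16 ≡ 1248^2 = 1557504 ≡ 1686
1666^32 ≡ 1686^2 = 2842596 ≡ 978
1666^64 ≡ 978^2 = 956484 ≡ 706
1666^128 ≡ 706^2 = 498436 ≡ 1260
1666^256 ≡ 1260^2 = 1587600 ≡ 1780
506 = 256 + 128 + 64 + 32 + 16 + 8 + 2, so 1666^506 ≡ 1780·1260·706·978·1686·1248·371 ≡ 1798 (mod 2143)

1798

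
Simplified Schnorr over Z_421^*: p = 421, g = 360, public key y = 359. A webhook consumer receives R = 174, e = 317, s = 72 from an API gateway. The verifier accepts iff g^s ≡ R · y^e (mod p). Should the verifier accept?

reject

g^s mod p:
360^72 mod 421 = 68
R · y^e mod p:
359^317 mod 421 = 332
174·332 = 57768 ≡ 91 (mod 421)
68 ≠ 91; the check fails.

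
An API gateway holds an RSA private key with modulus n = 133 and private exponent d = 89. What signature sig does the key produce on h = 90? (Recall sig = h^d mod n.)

h^89 mod 133 = 34

34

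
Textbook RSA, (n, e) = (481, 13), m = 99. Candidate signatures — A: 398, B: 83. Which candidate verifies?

Candidate A: 398^13 mod 481 = 99
  → matches m = 99
Candidate B: 83^13 mod 481 = 382

A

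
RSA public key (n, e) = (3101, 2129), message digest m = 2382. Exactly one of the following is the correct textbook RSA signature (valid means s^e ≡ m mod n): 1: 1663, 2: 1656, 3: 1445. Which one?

2

Candidate 1: Squares mod 3101: 1663^1≡1663, 1663^2≡2578, 1663^4≡641, 1663^8≡1549, 1663^16≡2328, 1663^32≡2137, 1663^64≡2097, 1663^128≡191, 1663^256≡2370, 1663^512≡989, 1663^1024≡1306, 1663^2048≡86; 2129 = 2048 + 64 + 16 + 1, so 1663^2129 ≡ 86·2097·2328·1663 ≡ 23 (mod 3101)
Candidate 2: Squares mod 3101: 1656^1≡1656, 1656^2≡1052, 1656^4≡2748, 1656^8≡569, 1656^16≡1257, 1656^32≡1640, 1656^64≡1033, 1656^128≡345, 1656^256≡1187, 1656^512≡1115, 1656^1024≡2825, 1656^2048≡1752; 2129 = 2048 + 64 + 16 + 1, so 1656^2129 ≡ 1752·1033·1257·1656 ≡ 2382 (mod 3101)
  → matches m = 2382
Candidate 3: Squares mod 3101: 1445^1≡1445, 1445^2≡1052, 1445^4≡2748, 1445^8≡569, 1445^16≡1257, 1445^32≡1640, 1445^64≡1033, 1445^128≡345, 1445^256≡1187, 1445^512≡1115, 1445^1024≡2825, 1445^2048≡1752; 2129 = 2048 + 64 + 16 + 1, so 1445^2129 ≡ 1752·1033·1257·1445 ≡ 719 (mod 3101)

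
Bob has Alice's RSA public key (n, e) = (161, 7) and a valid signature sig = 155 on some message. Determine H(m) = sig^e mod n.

43

sig^7 mod 161 = 43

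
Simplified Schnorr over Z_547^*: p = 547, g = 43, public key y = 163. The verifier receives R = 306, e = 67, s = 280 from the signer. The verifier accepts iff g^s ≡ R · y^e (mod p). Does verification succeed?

fails

g^s mod p:
43^2 = 1849 ≡ 208
43^4 ≡ 208^2 = 43264 ≡ 51
43^8 ≡ 51^2 = 2601 ≡ 413
43^16 ≡ 413^2 = 170569 ≡ 452
43^32 ≡ 452^2 = 204304 ≡ 273
43^64 ≡ 273^2 = 74529 ≡ 137
43^128 ≡ 137^2 = 18769 ≡ 171
43^256 ≡ 171^2 = 29241 ≡ 250
280 = 256 + 16 + 8, so 43^280 ≡ 250·452·413 ≡ 54 (mod 547)
R · y^e mod p:
163^2 = 26569 ≡ 313
163^4 ≡ 313^2 = 97969 ≡ 56
163^8 ≡ 56^2 = 3136 ≡ 401
163^16 ≡ 401^2 = 160801 ≡ 530
163^32 ≡ 530^2 = 280900 ≡ 289
163^64 ≡ 289^2 = 83521 ≡ 377
67 = 64 + 2 + 1, so 163^67 ≡ 377·313·163 ≡ 2 (mod 547)
306·2 = 612 ≡ 65 (mod 547)
54 ≠ 65; the check fails.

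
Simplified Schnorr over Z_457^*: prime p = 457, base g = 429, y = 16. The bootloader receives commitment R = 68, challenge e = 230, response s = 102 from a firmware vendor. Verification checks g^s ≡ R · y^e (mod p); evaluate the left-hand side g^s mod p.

42

429^2 = 184041 ≡ 327
429^4 ≡ 327^2 = 106929 ≡ 448
429^8 ≡ 448^2 = 200704 ≡ 81
429^16 ≡ 81^2 = 6561 ≡ 163
429^32 ≡ 163^2 = 26569 ≡ 63
429^64 ≡ 63^2 = 3969 ≡ 313
102 = 64 + 32 + 4 + 2, so 429^102 ≡ 313·63·448·327 ≡ 42 (mod 457)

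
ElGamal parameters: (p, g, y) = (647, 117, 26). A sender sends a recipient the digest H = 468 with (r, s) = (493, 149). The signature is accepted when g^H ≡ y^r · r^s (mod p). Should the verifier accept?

accept

Left side g^H mod p:
Squares mod 647: 117^1≡117, 117^2≡102, 117^4≡52, 117^8≡116, 117^16≡516, 117^32≡339, 117^64≡402, 117^128≡501, 117^256≡612
468 = 256 + 128 + 64 + 16 + 4, so 117^468 ≡ 612·501·402·516·52 ≡ 416 (mod 647)
Right side y^r · r^s mod p:
Squares mod 647: 26^1≡26, 26^2≡29, 26^4≡194, 26^8≡110, 26^16≡454, 26^32≡370, 26^64≡383, 26^128≡467, 26^256≡50
493 = 256 + 128 + 64 + 32 + 8 + 4 + 1, so 26^493 ≡ 50·467·383·370·110·194·26 ≡ 96 (mod 647)
Squares mod 647: 493^1≡493, 493^2≡424, 493^4≡557, 493^8≡336, 493^16≡318, 493^32≡192, 493^64≡632, 493^128≡225
149 = 128 + 16 + 4 + 1, so 493^149 ≡ 225·318·557·493 ≡ 220 (mod 647)
96·220 = 21120 ≡ 416 (mod 647)
416 ≡ 416 (mod 647), so the signature is genuine.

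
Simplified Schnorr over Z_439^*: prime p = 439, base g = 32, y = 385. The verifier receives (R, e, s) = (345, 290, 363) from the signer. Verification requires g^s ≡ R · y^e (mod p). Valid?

no

g^s mod p:
32^363 mod 439 = 436
R · y^e mod p:
385^290 mod 439 = 288
345·288 = 99360 ≡ 146 (mod 439)
436 ≠ 146; the check fails.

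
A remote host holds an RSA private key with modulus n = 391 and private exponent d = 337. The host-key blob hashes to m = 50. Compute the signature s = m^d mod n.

m^2 ≡ 50^2 = 2500 ≡ 154
m^4 ≡ 154^2 = 23716 ≡ 256
m^8 ≡ 256^2 = 65536 ≡ 239
m^16 ≡ 239^2 = 57121 ≡ 35
m^32 ≡ 35^2 = 1225 ≡ 52
m^64 ≡ 52^2 = 2704 ≡ 358
m^128 ≡ 358^2 = 128164 ≡ 307
m^256 ≡ 307^2 = 94249 ≡ 18
337 = 256 + 64 + 16 + 1, so m^337 ≡ 18·358·35·50 ≡ 169 (mod 391)

169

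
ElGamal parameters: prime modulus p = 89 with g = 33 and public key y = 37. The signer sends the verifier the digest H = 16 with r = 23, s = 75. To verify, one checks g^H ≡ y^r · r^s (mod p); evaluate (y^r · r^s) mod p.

37^2 = 1369 ≡ 34
37^4 ≡ 34^2 = 1156 ≡ 88
37^8 ≡ 88^2 = 7744 ≡ 1
37^16 ≡ 1^2 = 1
23 = 16 + 4 + 2 + 1, so 37^23 ≡ 1·88·34·37 ≡ 77 (mod 89)
23^2 = 529 ≡ 84
23^4 ≡ 84^2 = 7056 ≡ 25
23^8 ≡ 25^2 = 625 ≡ 2
23^16 ≡ 2^2 = 4
23^32 ≡ 4^2 = 16
23^64 ≡ 16^2 = 256 ≡ 78
75 = 64 + 8 + 2 + 1, so 23^75 ≡ 78·2·84·23 ≡ 38 (mod 89)
y^r · r^s ≡ 77·38 = 2926 ≡ 78 (mod 89)

78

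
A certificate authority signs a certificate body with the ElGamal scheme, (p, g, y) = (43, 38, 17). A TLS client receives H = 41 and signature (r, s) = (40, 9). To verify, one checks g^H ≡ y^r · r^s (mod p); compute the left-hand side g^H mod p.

38^2 = 1444 ≡ 25
38^4 ≡ 25^2 = 625 ≡ 23
38^8 ≡ 23^2 = 529 ≡ 13
38^16 ≡ 13^2 = 169 ≡ 40
38^32 ≡ 40^2 = 1600 ≡ 9
41 = 32 + 8 + 1, so 38^41 ≡ 9·13·38 ≡ 17 (mod 43)

17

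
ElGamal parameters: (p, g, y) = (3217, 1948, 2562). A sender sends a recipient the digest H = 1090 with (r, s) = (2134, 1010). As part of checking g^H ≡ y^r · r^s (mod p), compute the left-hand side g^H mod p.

1948^2 = 3794704 ≡ 1861
1948^4 ≡ 1861^2 = 3463321 ≡ 1829
1948^8 ≡ 1829^2 = 3345241 ≡ 2778
1948^16 ≡ 2778^2 = 7717284 ≡ 2918
1948^32 ≡ 2918^2 = 8514724 ≡ 2542
1948^64 ≡ 2542^2 = 6461764 ≡ 2028
1948^128 ≡ 2028^2 = 4112784 ≡ 1458
1948^256 ≡ 1458^2 = 2125764 ≡ 2544
1948^512 ≡ 2544^2 = 6471936 ≡ 2549
1948^1024 ≡ 2549^2 = 6497401 ≡ 2278
1090 = 1024 + 64 + 2, so 1948^1090 ≡ 2278·2028·1861 ≡ 1609 (mod 3217)

1609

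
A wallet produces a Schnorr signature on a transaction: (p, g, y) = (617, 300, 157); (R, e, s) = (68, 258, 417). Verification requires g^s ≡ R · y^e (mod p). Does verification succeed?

fails

g^s mod p:
Squares mod 617: 300^1≡300, 300^2≡535, 300^4≡554, 300^8≡267, 300^16≡334, 300^32≡496, 300^64≡450, 300^128≡124, 300^256≡568
417 = 256 + 128 + 32 + 1, so 300^417 ≡ 568·124·496·300 ≡ 427 (mod 617)
R · y^e mod p:
Squares mod 617: 157^1≡157, 157^2≡586, 157^4≡344, 157^8≡489, 157^16≡342, 157^32≡351, 157^64≡418, 157^128≡113, 157^256≡429
258 = 256 + 2, so 157^258 ≡ 429·586 ≡ 275 (mod 617)
68·275 = 18700 ≡ 190 (mod 617)
427 ≠ 190; the check fails.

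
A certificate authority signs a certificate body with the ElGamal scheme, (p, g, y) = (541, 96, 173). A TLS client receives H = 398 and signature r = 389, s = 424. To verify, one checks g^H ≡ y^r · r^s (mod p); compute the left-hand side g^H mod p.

516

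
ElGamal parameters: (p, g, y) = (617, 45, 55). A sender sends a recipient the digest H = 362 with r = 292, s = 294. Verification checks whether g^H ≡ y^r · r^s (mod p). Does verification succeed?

passes

Left side g^H mod p:
Squares mod 617: 45^1≡45, 45^2≡174, 45^4≡43, 45^8≡615, 45^16≡4, 45^32≡16, 45^64≡256, 45^128≡134, 45^256≡63
362 = 256 + 64 + 32 + 8 + 2, so 45^362 ≡ 63·256·16·615·174 ≡ 561 (mod 617)
Right side y^r · r^s mod p:
Squares mod 617: 55^1≡55, 55^2≡557, 55^4≡515, 55^8≡532, 55^16≡438, 55^32≡574, 55^64≡615, 55^128≡4, 55^256≡16
292 = 256 + 32 + 4, so 55^292 ≡ 16·574·515 ≡ 455 (mod 617)
Squares mod 617: 292^1≡292, 292^2≡118, 292^4≡350, 292^8≡334, 292^16≡496, 292^32≡450, 292^64≡124, 292^128≡568, 292^256≡550
294 = 256 + 32 + 4 + 2, so 292^294 ≡ 550·450·350·118 ≡ 465 (mod 617)
455·465 = 211575 ≡ 561 (mod 617)
561 ≡ 561 (mod 617), so the signature is genuine.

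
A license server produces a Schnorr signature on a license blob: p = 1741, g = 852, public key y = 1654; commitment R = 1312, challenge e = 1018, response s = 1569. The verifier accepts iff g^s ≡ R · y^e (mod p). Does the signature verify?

verifies

g^s mod p:
Squares mod 1741: 852^1≡852, 852^2≡1648, 852^4≡1685, 852^8≡1395, 852^16≡1328, 852^32≡1692, 852^64≡660, 852^128≡350, 852^256≡630, 852^512≡1693, 852^1024≡563
1569 = 1024 + 512 + 32 + 1, so 852^1569 ≡ 563·1693·1692·852 ≡ 355 (mod 1741)
R · y^e mod p:
Squares mod 1741: 1654^1≡1654, 1654^2≡605, 1654^4≡415, 1654^8≡1607, 1654^16≡546, 1654^32≡405, 1654^64≡371, 1654^128≡102, 1654^256≡1699, 1654^512≡23
1018 = 512 + 256 + 128 + 64 + 32 + 16 + 8 + 2, so 1654^1018 ≡ 23·1699·102·371·405·546·1607·605 ≡ 405 (mod 1741)
1312·405 = 531360 ≡ 355 (mod 1741)
355 ≡ 355 (mod 1741); signature holds.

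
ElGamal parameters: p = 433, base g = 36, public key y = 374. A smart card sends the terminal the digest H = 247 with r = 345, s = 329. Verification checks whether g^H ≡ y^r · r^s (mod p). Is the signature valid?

valid

Left side g^H mod p:
36^2 = 1296 ≡ 430
36^4 ≡ 430^2 = 184900 ≡ 9
36^8 ≡ 9^2 = 81
36^16 ≡ 81^2 = 6561 ≡ 66
36^32 ≡ 66^2 = 4356 ≡ 26
36^64 ≡ 26^2 = 676 ≡ 243
36^128 ≡ 243^2 = 59049 ≡ 161
247 = 128 + 64 + 32 + 16 + 4 + 2 + 1, so 36^247 ≡ 161·243·26·66·9·430·36 ≡ 121 (mod 433)
Right side y^r · r^s mod p:
374^2 = 139876 ≡ 17
374^4 ≡ 17^2 = 289
374^8 ≡ 289^2 = 83521 ≡ 385
374^16 ≡ 385^2 = 148225 ≡ 139
374^32 ≡ 139^2 = 19321 ≡ 269
374^64 ≡ 269^2 = 72361 ≡ 50
374^128 ≡ 50^2 = 2500 ≡ 335
374^256 ≡ 335^2 = 112225 ≡ 78
345 = 256 + 64 + 16 + 8 + 1, so 374^345 ≡ 78·50·139·385·374 ≡ 153 (mod 433)
345^2 = 119025 ≡ 383
345^4 ≡ 383^2 = 146689 ≡ 335
345^8 ≡ 335^2 = 112225 ≡ 78
345^16 ≡ 78^2 = 6084 ≡ 22
345^32 ≡ 22^2 = 484 ≡ 51
345^64 ≡ 51^2 = 2601 ≡ 3
345^128 ≡ 3^2 = 9
345^256 ≡ 9^2 = 81
329 = 256 + 64 + 8 + 1, so 345^329 ≡ 81·3·78·345 ≡ 397 (mod 433)
153·397 = 60741 ≡ 121 (mod 433)
121 ≡ 121 (mod 433), so the signature is genuine.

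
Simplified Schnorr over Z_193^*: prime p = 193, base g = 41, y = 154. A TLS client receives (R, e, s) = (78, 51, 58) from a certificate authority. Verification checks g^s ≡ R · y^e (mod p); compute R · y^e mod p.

Squares mod 193: 154^1≡154, 154^2≡170, 154^4≡143, 154^8≡184, 154^16≡81, 154^32≡192
51 = 32 + 16 + 2 + 1, so 154^51 ≡ 192·81·170·154 ≡ 104 (mod 193)
R · y^e ≡ 78·104 = 8112 ≡ 6 (mod 193)

6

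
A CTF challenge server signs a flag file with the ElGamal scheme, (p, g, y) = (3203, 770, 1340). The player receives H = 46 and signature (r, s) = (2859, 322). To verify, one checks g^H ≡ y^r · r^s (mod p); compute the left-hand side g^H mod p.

770^46 mod 3203 = 1237

1237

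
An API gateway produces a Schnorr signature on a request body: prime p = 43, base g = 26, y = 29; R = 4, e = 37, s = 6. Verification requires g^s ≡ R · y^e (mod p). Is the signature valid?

g^s mod p:
Squares mod 43: 26^1≡26, 26^2≡31, 26^4≡15
6 = 4 + 2, so 26^6 ≡ 15·31 ≡ 35 (mod 43)
R · y^e mod p:
Squares mod 43: 29^1≡29, 29^2≡24, 29^4≡17, 29^8≡31, 29^16≡15, 29^32≡10
37 = 32 + 4 + 1, so 29^37 ≡ 10·17·29 ≡ 28 (mod 43)
4·28 = 112 ≡ 26 (mod 43)
35 ≠ 26; the check fails.

invalid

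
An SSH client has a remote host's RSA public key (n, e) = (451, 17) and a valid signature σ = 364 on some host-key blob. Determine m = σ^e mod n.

430

Squares mod 451: σ^1≡364, σ^2≡353, σ^4≡133, σ^8≡100, σ^16≡78
17 = 16 + 1, so σ^17 ≡ 78·364 ≡ 430 (mod 451)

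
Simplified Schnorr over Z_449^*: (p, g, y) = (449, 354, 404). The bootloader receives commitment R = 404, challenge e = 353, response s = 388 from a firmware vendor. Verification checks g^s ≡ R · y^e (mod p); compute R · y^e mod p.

404^2 = 163216 ≡ 229
404^4 ≡ 229^2 = 52441 ≡ 357
404^8 ≡ 357^2 = 127449 ≡ 382
404^16 ≡ 382^2 = 145924 ≡ 448
404^32 ≡ 448^2 = 200704 ≡ 1
404^64 ≡ 1^2 = 1
404^128 ≡ 1^2 = 1
404^256 ≡ 1^2 = 1
353 = 256 + 64 + 32 + 1, so 404^353 ≡ 1·1·1·404 ≡ 404 (mod 449)
R · y^e ≡ 404·404 = 163216 ≡ 229 (mod 449)

229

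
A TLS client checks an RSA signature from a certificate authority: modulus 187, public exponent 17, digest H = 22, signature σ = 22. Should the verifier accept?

accept

σ^17 mod 187 = 22
22 = H, so the signature checks out.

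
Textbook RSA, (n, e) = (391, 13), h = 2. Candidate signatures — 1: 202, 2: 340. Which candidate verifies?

1

Candidate 1: 202^2 = 40804 ≡ 140; 202^4 ≡ 140^2 = 19600 ≡ 50; 202^8 ≡ 50^2 = 2500 ≡ 154; 13 = 8 + 4 + 1, so 202^13 ≡ 154·50·202 ≡ 2 (mod 391)
  → matches h = 2
Candidate 2: 340^2 = 115600 ≡ 255; 340^4 ≡ 255^2 = 65025 ≡ 119; 340^8 ≡ 119^2 = 14161 ≡ 85; 13 = 8 + 4 + 1, so 340^13 ≡ 85·119·340 ≡ 255 (mod 391)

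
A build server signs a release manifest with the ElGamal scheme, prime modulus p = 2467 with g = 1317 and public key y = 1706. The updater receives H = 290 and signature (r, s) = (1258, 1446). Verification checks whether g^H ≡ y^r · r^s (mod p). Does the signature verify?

Left side g^H mod p:
1317^2 = 1734489 ≡ 188
1317^4 ≡ 188^2 = 35344 ≡ 806
1317^8 ≡ 806^2 = 649636 ≡ 815
1317^16 ≡ 815^2 = 664225 ≡ 602
1317^32 ≡ 602^2 = 362404 ≡ 2222
1317^64 ≡ 2222^2 = 4937284 ≡ 817
1317^128 ≡ 817^2 = 667489 ≡ 1399
1317^256 ≡ 1399^2 = 1957201 ≡ 870
290 = 256 + 32 + 2, so 1317^290 ≡ 870·2222·188 ≡ 1748 (mod 2467)
Right side y^r · r^s mod p:
1706^2 = 2910436 ≡ 1843
1706^4 ≡ 1843^2 = 3396649 ≡ 2057
1706^8 ≡ 2057^2 = 4231249 ≡ 344
1706^16 ≡ 344^2 = 118336 ≡ 2387
1706^32 ≡ 2387^2 = 5697769 ≡ 1466
1706^64 ≡ 1466^2 = 2149156 ≡ 399
1706^128 ≡ 399^2 = 159201 ≡ 1313
1706^256 ≡ 1313^2 = 1723969 ≡ 2003
1706^512 ≡ 2003^2 = 4012009 ≡ 667
1706^1024 ≡ 667^2 = 444889 ≡ 829
1258 = 1024 + 128 + 64 + 32 + 8 + 2, so 1706^1258 ≡ 829·1313·399·1466·344·1843 ≡ 2110 (mod 2467)
1258^2 = 1582564 ≡ 1217
1258^4 ≡ 1217^2 = 1481089 ≡ 889
1258^8 ≡ 889^2 = 790321 ≡ 881
1258^16 ≡ 881^2 = 776161 ≡ 1523
1258^32 ≡ 1523^2 = 2319529 ≡ 549
1258^64 ≡ 549^2 = 301401 ≡ 427
1258^128 ≡ 427^2 = 182329 ≡ 2238
1258^256 ≡ 2238^2 = 5008644 ≡ 634
1258^512 ≡ 634^2 = 401956 ≡ 2302
1258^1024 ≡ 2302^2 = 5299204 ≡ 88
1446 = 1024 + 256 + 128 + 32 + 4 + 2, so 1258^1446 ≡ 88·634·2238·549·889·1217 ≡ 2393 (mod 2467)
2110·2393 = 5049230 ≡ 1748 (mod 2467)
1748 ≡ 1748 (mod 2467), so the signature is genuine.

verifies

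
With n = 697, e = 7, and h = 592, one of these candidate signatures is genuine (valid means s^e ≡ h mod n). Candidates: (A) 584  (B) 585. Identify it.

A

Candidate A: 584^2 = 341056 ≡ 223; 584^4 ≡ 223^2 = 49729 ≡ 242; 7 = 4 + 2 + 1, so 584^7 ≡ 242·223·584 ≡ 592 (mod 697)
  → matches h = 592
Candidate B: 585^2 = 342225 ≡ 695; 585^4 ≡ 695^2 = 483025 ≡ 4; 7 = 4 + 2 + 1, so 585^7 ≡ 4·695·585 ≡ 199 (mod 697)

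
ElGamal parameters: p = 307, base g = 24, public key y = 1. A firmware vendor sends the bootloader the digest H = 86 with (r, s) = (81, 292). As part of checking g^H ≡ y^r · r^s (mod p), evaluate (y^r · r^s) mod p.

24

1^2 = 1
1^4 ≡ 1^2 = 1
1^8 ≡ 1^2 = 1
1^16 ≡ 1^2 = 1
1^32 ≡ 1^2 = 1
1^64 ≡ 1^2 = 1
81 = 64 + 16 + 1, so 1^81 ≡ 1·1·1 ≡ 1 (mod 307)
81^2 = 6561 ≡ 114
81^4 ≡ 114^2 = 12996 ≡ 102
81^8 ≡ 102^2 = 10404 ≡ 273
81^16 ≡ 273^2 = 74529 ≡ 235
81^32 ≡ 235^2 = 55225 ≡ 272
81^64 ≡ 272^2 = 73984 ≡ 304
81^128 ≡ 304^2 = 92416 ≡ 9
81^256 ≡ 9^2 = 81
292 = 256 + 32 + 4, so 81^292 ≡ 81·272·102 ≡ 24 (mod 307)
y^r · r^s ≡ 1·24 = 24 ≡ 24 (mod 307)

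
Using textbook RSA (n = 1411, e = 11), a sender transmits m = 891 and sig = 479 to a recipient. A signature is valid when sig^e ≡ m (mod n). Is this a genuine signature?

sig^2 ≡ 479^2 = 229441 ≡ 859
sig^4 ≡ 859^2 = 737881 ≡ 1339
sig^8 ≡ 1339^2 = 1792921 ≡ 951
11 = 8 + 2 + 1, so sig^11 ≡ 951·859·479 ≡ 891 (mod 1411)
Since 891 equals the digest 891, verification succeeds.

genuine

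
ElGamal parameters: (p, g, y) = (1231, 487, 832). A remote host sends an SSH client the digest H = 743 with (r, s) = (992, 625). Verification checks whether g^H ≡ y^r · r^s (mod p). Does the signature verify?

verifies

Left side g^H mod p:
487^2 = 237169 ≡ 817
487^4 ≡ 817^2 = 667489 ≡ 287
487^8 ≡ 287^2 = 82369 ≡ 1123
487^16 ≡ 1123^2 = 1261129 ≡ 585
487^32 ≡ 585^2 = 342225 ≡ 7
487^64 ≡ 7^2 = 49
487^128 ≡ 49^2 = 2401 ≡ 1170
487^256 ≡ 1170^2 = 1368900 ≡ 28
487^512 ≡ 28^2 = 784
743 = 512 + 128 + 64 + 32 + 4 + 2 + 1, so 487^743 ≡ 784·1170·49·7·287·817·487 ≡ 1170 (mod 1231)
Right side y^r · r^s mod p:
832^2 = 692224 ≡ 402
832^4 ≡ 402^2 = 161604 ≡ 343
832^8 ≡ 343^2 = 117649 ≡ 704
832^16 ≡ 704^2 = 495616 ≡ 754
832^32 ≡ 754^2 = 568516 ≡ 1025
832^64 ≡ 1025^2 = 1050625 ≡ 582
832^128 ≡ 582^2 = 338724 ≡ 199
832^256 ≡ 199^2 = 39601 ≡ 209
832^512 ≡ 209^2 = 43681 ≡ 596
992 = 512 + 256 + 128 + 64 + 32, so 832^992 ≡ 596·209·199·582·1025 ≡ 1144 (mod 1231)
992^2 = 984064 ≡ 495
992^4 ≡ 495^2 = 245025 ≡ 56
992^8 ≡ 56^2 = 3136 ≡ 674
992^16 ≡ 674^2 = 454276 ≡ 37
992^32 ≡ 37^2 = 1369 ≡ 138
992^64 ≡ 138^2 = 19044 ≡ 579
992^128 ≡ 579^2 = 335241 ≡ 409
992^256 ≡ 409^2 = 167281 ≡ 1096
992^512 ≡ 1096^2 = 1201216 ≡ 991
625 = 512 + 64 + 32 + 16 + 1, so 992^625 ≡ 991·579·138·37·992 ≡ 29 (mod 1231)
1144·29 = 33176 ≡ 1170 (mod 1231)
1170 ≡ 1170 (mod 1231), so the signature is genuine.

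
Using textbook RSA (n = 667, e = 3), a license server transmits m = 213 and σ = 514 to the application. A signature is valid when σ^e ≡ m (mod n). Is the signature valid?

valid

σ^2 ≡ 514^2 = 264196 ≡ 64
3 = 2 + 1, so σ^3 ≡ 64·514 ≡ 213 (mod 667)
Since 213 equals the digest 213, verification succeeds.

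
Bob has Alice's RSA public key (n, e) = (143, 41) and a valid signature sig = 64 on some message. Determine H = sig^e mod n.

Squares mod 143: sig^1≡64, sig^2≡92, sig^4≡27, sig^8≡14, sig^16≡53, sig^32≡92
41 = 32 + 8 + 1, so sig^41 ≡ 92·14·64 ≡ 64 (mod 143)

64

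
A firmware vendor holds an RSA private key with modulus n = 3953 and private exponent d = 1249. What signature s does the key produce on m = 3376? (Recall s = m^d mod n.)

Squares mod 3953: m^1≡3376, m^2≡877, m^4≡2247, m^8≡1028, m^16≡1333, m^32≡1992, m^64≡3205, m^128≡2131, m^256≡3117, m^512≡3168, m^1024≡3510
1249 = 1024 + 128 + 64 + 32 + 1, so m^1249 ≡ 3510·2131·3205·1992·3376 ≡ 1306 (mod 3953)

1306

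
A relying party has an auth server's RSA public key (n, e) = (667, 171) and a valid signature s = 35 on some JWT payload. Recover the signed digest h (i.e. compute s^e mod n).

216

s^2 ≡ 35^2 = 1225 ≡ 558
s^4 ≡ 558^2 = 311364 ≡ 542
s^8 ≡ 542^2 = 293764 ≡ 284
s^16 ≡ 284^2 = 80656 ≡ 616
s^32 ≡ 616^2 = 379456 ≡ 600
s^64 ≡ 600^2 = 360000 ≡ 487
s^128 ≡ 487^2 = 237169 ≡ 384
171 = 128 + 32 + 8 + 2 + 1, so s^171 ≡ 384·600·284·558·35 ≡ 216 (mod 667)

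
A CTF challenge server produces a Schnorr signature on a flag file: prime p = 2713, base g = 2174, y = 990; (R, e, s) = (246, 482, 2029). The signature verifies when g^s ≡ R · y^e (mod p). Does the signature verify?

does not verify

g^s mod p:
2174^2 = 4726276 ≡ 230
2174^4 ≡ 230^2 = 52900 ≡ 1353
2174^8 ≡ 1353^2 = 1830609 ≡ 2047
2174^16 ≡ 2047^2 = 4190209 ≡ 1337
2174^32 ≡ 1337^2 = 1787569 ≡ 2415
2174^64 ≡ 2415^2 = 5832225 ≡ 1988
2174^128 ≡ 1988^2 = 3952144 ≡ 2016
2174^256 ≡ 2016^2 = 4064256 ≡ 182
2174^512 ≡ 182^2 = 33124 ≡ 568
2174^1024 ≡ 568^2 = 322624 ≡ 2490
2029 = 1024 + 512 + 256 + 128 + 64 + 32 + 8 + 4 + 1, so 2174^2029 ≡ 2490·568·182·2016·1988·2415·2047·1353·2174 ≡ 1836 (mod 2713)
R · y^e mod p:
990^2 = 980100 ≡ 707
990^4 ≡ 707^2 = 499849 ≡ 657
990^8 ≡ 657^2 = 431649 ≡ 282
990^16 ≡ 282^2 = 79524 ≡ 847
990^32 ≡ 847^2 = 717409 ≡ 1177
990^64 ≡ 1177^2 = 1385329 ≡ 1699
990^128 ≡ 1699^2 = 2886601 ≡ 2682
990^256 ≡ 2682^2 = 7193124 ≡ 961
482 = 256 + 128 + 64 + 32 + 2, so 990^482 ≡ 961·2682·1699·1177·707 ≡ 961 (mod 2713)
246·961 = 236406 ≡ 375 (mod 2713)
1836 ≠ 375; the check fails.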